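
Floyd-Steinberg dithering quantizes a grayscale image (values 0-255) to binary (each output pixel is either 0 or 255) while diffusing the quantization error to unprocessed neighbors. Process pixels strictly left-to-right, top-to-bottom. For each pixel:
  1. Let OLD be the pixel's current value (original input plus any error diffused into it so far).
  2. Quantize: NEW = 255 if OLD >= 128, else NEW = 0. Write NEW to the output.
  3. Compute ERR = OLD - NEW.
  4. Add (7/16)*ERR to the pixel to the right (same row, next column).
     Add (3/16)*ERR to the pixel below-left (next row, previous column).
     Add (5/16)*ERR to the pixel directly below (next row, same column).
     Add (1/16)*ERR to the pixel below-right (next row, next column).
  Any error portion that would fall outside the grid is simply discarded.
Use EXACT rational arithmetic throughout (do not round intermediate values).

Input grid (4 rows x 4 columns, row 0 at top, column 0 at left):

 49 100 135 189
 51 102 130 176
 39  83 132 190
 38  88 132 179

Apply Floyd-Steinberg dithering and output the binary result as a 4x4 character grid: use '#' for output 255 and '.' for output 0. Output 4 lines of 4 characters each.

(0,0): OLD=49 → NEW=0, ERR=49
(0,1): OLD=1943/16 → NEW=0, ERR=1943/16
(0,2): OLD=48161/256 → NEW=255, ERR=-17119/256
(0,3): OLD=654311/4096 → NEW=255, ERR=-390169/4096
(1,0): OLD=22805/256 → NEW=0, ERR=22805/256
(1,1): OLD=347027/2048 → NEW=255, ERR=-175213/2048
(1,2): OLD=4024079/65536 → NEW=0, ERR=4024079/65536
(1,3): OLD=177121945/1048576 → NEW=255, ERR=-90264935/1048576
(2,0): OLD=1664513/32768 → NEW=0, ERR=1664513/32768
(2,1): OLD=100211227/1048576 → NEW=0, ERR=100211227/1048576
(2,2): OLD=359686695/2097152 → NEW=255, ERR=-175087065/2097152
(2,3): OLD=4375853803/33554432 → NEW=255, ERR=-4180526357/33554432
(3,0): OLD=1204489969/16777216 → NEW=0, ERR=1204489969/16777216
(3,1): OLD=36720789167/268435456 → NEW=255, ERR=-31730252113/268435456
(3,2): OLD=158089638225/4294967296 → NEW=0, ERR=158089638225/4294967296
(3,3): OLD=10373298625719/68719476736 → NEW=255, ERR=-7150167941961/68719476736
Row 0: ..##
Row 1: .#.#
Row 2: ..##
Row 3: .#.#

Answer: ..##
.#.#
..##
.#.#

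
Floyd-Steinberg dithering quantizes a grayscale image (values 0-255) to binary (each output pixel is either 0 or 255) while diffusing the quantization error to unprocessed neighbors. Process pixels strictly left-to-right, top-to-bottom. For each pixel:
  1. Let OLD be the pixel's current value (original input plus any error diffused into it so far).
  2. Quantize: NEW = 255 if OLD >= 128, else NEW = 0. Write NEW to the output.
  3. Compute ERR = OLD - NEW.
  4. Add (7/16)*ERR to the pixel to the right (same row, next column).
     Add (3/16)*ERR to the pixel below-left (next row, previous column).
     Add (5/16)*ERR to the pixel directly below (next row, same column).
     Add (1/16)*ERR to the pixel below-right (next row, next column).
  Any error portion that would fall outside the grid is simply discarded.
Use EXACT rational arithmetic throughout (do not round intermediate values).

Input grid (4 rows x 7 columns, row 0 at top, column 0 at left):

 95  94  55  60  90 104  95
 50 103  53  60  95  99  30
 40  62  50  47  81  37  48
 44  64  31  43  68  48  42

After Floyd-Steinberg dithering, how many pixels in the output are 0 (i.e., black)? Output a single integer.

(0,0): OLD=95 → NEW=0, ERR=95
(0,1): OLD=2169/16 → NEW=255, ERR=-1911/16
(0,2): OLD=703/256 → NEW=0, ERR=703/256
(0,3): OLD=250681/4096 → NEW=0, ERR=250681/4096
(0,4): OLD=7653007/65536 → NEW=0, ERR=7653007/65536
(0,5): OLD=162622953/1048576 → NEW=255, ERR=-104763927/1048576
(0,6): OLD=860488031/16777216 → NEW=0, ERR=860488031/16777216
(1,0): OLD=14667/256 → NEW=0, ERR=14667/256
(1,1): OLD=199053/2048 → NEW=0, ERR=199053/2048
(1,2): OLD=6579217/65536 → NEW=0, ERR=6579217/65536
(1,3): OLD=38040637/262144 → NEW=255, ERR=-28806083/262144
(1,4): OLD=1149388311/16777216 → NEW=0, ERR=1149388311/16777216
(1,5): OLD=15390174023/134217728 → NEW=0, ERR=15390174023/134217728
(1,6): OLD=193165466185/2147483648 → NEW=0, ERR=193165466185/2147483648
(2,0): OLD=2494559/32768 → NEW=0, ERR=2494559/32768
(2,1): OLD=155276421/1048576 → NEW=255, ERR=-112110459/1048576
(2,2): OLD=336667087/16777216 → NEW=0, ERR=336667087/16777216
(2,3): OLD=5443816983/134217728 → NEW=0, ERR=5443816983/134217728
(2,4): OLD=144725117191/1073741824 → NEW=255, ERR=-129079047929/1073741824
(2,5): OLD=1422035672813/34359738368 → NEW=0, ERR=1422035672813/34359738368
(2,6): OLD=55735650621003/549755813888 → NEW=0, ERR=55735650621003/549755813888
(3,0): OLD=800995567/16777216 → NEW=0, ERR=800995567/16777216
(3,1): OLD=8052608451/134217728 → NEW=0, ERR=8052608451/134217728
(3,2): OLD=69194123961/1073741824 → NEW=0, ERR=69194123961/1073741824
(3,3): OLD=268788867935/4294967296 → NEW=0, ERR=268788867935/4294967296
(3,4): OLD=37442648446191/549755813888 → NEW=0, ERR=37442648446191/549755813888
(3,5): OLD=449596168668861/4398046511104 → NEW=0, ERR=449596168668861/4398046511104
(3,6): OLD=8514107027104099/70368744177664 → NEW=0, ERR=8514107027104099/70368744177664
Output grid:
  Row 0: .#...#.  (5 black, running=5)
  Row 1: ...#...  (6 black, running=11)
  Row 2: .#..#..  (5 black, running=16)
  Row 3: .......  (7 black, running=23)

Answer: 23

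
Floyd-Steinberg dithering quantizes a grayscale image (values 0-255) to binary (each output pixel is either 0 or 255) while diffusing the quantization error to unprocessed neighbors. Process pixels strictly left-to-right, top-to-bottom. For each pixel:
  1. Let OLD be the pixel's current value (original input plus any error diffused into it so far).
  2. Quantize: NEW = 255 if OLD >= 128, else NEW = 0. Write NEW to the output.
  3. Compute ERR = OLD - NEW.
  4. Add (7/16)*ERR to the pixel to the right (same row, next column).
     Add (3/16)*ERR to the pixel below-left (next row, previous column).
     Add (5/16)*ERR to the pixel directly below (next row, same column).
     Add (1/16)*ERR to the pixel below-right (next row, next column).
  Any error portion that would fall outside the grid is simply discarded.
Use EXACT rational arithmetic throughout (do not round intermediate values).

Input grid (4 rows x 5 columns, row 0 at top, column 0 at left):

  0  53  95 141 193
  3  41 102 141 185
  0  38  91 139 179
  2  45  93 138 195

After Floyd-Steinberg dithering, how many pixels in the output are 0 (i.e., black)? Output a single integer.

(0,0): OLD=0 → NEW=0, ERR=0
(0,1): OLD=53 → NEW=0, ERR=53
(0,2): OLD=1891/16 → NEW=0, ERR=1891/16
(0,3): OLD=49333/256 → NEW=255, ERR=-15947/256
(0,4): OLD=678899/4096 → NEW=255, ERR=-365581/4096
(1,0): OLD=207/16 → NEW=0, ERR=207/16
(1,1): OLD=10929/128 → NEW=0, ERR=10929/128
(1,2): OLD=687805/4096 → NEW=255, ERR=-356675/4096
(1,3): OLD=1213861/16384 → NEW=0, ERR=1213861/16384
(1,4): OLD=48661439/262144 → NEW=255, ERR=-18185281/262144
(2,0): OLD=41067/2048 → NEW=0, ERR=41067/2048
(2,1): OLD=3796913/65536 → NEW=0, ERR=3796913/65536
(2,2): OLD=113626787/1048576 → NEW=0, ERR=113626787/1048576
(2,3): OLD=3206323881/16777216 → NEW=255, ERR=-1071866199/16777216
(2,4): OLD=35970586975/268435456 → NEW=255, ERR=-32480454305/268435456
(3,0): OLD=20058611/1048576 → NEW=0, ERR=20058611/1048576
(3,1): OLD=780522351/8388608 → NEW=0, ERR=780522351/8388608
(3,2): OLD=42738364413/268435456 → NEW=255, ERR=-25712676867/268435456
(3,3): OLD=32326818427/536870912 → NEW=0, ERR=32326818427/536870912
(3,4): OLD=1542220713011/8589934592 → NEW=255, ERR=-648212607949/8589934592
Output grid:
  Row 0: ...##  (3 black, running=3)
  Row 1: ..#.#  (3 black, running=6)
  Row 2: ...##  (3 black, running=9)
  Row 3: ..#.#  (3 black, running=12)

Answer: 12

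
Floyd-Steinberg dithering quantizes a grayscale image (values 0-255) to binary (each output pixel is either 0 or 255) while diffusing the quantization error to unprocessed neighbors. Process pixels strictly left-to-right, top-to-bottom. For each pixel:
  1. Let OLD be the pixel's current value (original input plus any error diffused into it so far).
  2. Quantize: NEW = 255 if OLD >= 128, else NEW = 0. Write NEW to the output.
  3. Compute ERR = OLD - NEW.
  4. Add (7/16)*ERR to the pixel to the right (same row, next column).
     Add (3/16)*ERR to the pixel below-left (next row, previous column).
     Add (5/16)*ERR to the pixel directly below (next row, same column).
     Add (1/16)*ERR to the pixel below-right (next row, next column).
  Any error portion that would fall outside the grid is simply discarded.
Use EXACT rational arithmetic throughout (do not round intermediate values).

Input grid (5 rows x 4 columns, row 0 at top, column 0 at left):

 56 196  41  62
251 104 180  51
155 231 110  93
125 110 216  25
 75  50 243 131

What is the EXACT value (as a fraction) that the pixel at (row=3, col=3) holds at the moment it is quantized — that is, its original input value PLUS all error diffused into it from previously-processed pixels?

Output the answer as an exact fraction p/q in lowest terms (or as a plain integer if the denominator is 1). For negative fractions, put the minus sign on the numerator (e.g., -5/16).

(0,0): OLD=56 → NEW=0, ERR=56
(0,1): OLD=441/2 → NEW=255, ERR=-69/2
(0,2): OLD=829/32 → NEW=0, ERR=829/32
(0,3): OLD=37547/512 → NEW=0, ERR=37547/512
(1,0): OLD=8385/32 → NEW=255, ERR=225/32
(1,1): OLD=26791/256 → NEW=0, ERR=26791/256
(1,2): OLD=2010931/8192 → NEW=255, ERR=-78029/8192
(1,3): OLD=9354453/131072 → NEW=0, ERR=9354453/131072
(2,0): OLD=724253/4096 → NEW=255, ERR=-320227/4096
(2,1): OLD=29904527/131072 → NEW=255, ERR=-3518833/131072
(2,2): OLD=30199115/262144 → NEW=0, ERR=30199115/262144
(2,3): OLD=692511679/4194304 → NEW=255, ERR=-377035841/4194304
(3,0): OLD=200351181/2097152 → NEW=0, ERR=200351181/2097152
(3,1): OLD=5372761683/33554432 → NEW=255, ERR=-3183618477/33554432
(3,2): OLD=103056539821/536870912 → NEW=255, ERR=-33845542739/536870912
(3,3): OLD=-201625585093/8589934592 → NEW=0, ERR=-201625585093/8589934592
Target (3,3): original=25, with diffused error = -201625585093/8589934592

Answer: -201625585093/8589934592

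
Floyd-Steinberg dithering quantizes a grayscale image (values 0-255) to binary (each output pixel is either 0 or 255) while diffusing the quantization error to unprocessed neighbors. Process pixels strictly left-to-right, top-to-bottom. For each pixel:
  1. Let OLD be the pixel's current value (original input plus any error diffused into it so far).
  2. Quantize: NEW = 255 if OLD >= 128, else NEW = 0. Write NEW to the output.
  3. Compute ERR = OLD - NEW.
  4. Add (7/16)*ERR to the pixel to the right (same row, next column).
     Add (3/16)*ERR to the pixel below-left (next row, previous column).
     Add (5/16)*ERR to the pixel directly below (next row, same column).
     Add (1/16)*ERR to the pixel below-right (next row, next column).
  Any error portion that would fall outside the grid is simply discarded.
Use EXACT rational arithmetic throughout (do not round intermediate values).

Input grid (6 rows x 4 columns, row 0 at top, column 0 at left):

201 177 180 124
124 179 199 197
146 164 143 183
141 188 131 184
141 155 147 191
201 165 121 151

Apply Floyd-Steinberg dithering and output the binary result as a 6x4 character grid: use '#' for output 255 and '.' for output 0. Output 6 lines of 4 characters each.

Answer: ###.
.#.#
#.##
##.#
.#.#
##.#

Derivation:
(0,0): OLD=201 → NEW=255, ERR=-54
(0,1): OLD=1227/8 → NEW=255, ERR=-813/8
(0,2): OLD=17349/128 → NEW=255, ERR=-15291/128
(0,3): OLD=146915/2048 → NEW=0, ERR=146915/2048
(1,0): OLD=11273/128 → NEW=0, ERR=11273/128
(1,1): OLD=163839/1024 → NEW=255, ERR=-97281/1024
(1,2): OLD=4168235/32768 → NEW=0, ERR=4168235/32768
(1,3): OLD=140301085/524288 → NEW=255, ERR=6607645/524288
(2,0): OLD=2551141/16384 → NEW=255, ERR=-1626779/16384
(2,1): OLD=63033959/524288 → NEW=0, ERR=63033959/524288
(2,2): OLD=243035315/1048576 → NEW=255, ERR=-24351565/1048576
(2,3): OLD=3099229543/16777216 → NEW=255, ERR=-1178960537/16777216
(3,0): OLD=1111610965/8388608 → NEW=255, ERR=-1027484075/8388608
(3,1): OLD=21665912651/134217728 → NEW=255, ERR=-12559607989/134217728
(3,2): OLD=165659740981/2147483648 → NEW=0, ERR=165659740981/2147483648
(3,3): OLD=6677403297779/34359738368 → NEW=255, ERR=-2084329986061/34359738368
(4,0): OLD=182917644401/2147483648 → NEW=0, ERR=182917644401/2147483648
(4,1): OLD=2917678809235/17179869184 → NEW=255, ERR=-1463187832685/17179869184
(4,2): OLD=64114004659059/549755813888 → NEW=0, ERR=64114004659059/549755813888
(4,3): OLD=2004514294661397/8796093022208 → NEW=255, ERR=-238489426001643/8796093022208
(5,0): OLD=58177601573729/274877906944 → NEW=255, ERR=-11916264696991/274877906944
(5,1): OLD=1289586520620679/8796093022208 → NEW=255, ERR=-953417200042361/8796093022208
(5,2): OLD=438119237971351/4398046511104 → NEW=0, ERR=438119237971351/4398046511104
(5,3): OLD=27218407017790171/140737488355328 → NEW=255, ERR=-8669652512818469/140737488355328
Row 0: ###.
Row 1: .#.#
Row 2: #.##
Row 3: ##.#
Row 4: .#.#
Row 5: ##.#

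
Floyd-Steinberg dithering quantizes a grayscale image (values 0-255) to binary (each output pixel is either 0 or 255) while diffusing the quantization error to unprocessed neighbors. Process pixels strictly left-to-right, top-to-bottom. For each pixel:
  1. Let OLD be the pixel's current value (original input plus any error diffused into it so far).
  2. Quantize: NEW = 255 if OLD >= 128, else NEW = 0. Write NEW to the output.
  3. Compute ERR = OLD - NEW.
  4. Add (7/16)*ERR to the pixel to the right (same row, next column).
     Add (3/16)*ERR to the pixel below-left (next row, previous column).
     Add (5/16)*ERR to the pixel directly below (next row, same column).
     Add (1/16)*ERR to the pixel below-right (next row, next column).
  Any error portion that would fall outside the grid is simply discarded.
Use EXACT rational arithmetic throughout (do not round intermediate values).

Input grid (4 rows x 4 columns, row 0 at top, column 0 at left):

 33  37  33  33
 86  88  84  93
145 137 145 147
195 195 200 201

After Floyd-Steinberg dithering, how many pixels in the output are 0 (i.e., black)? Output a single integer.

(0,0): OLD=33 → NEW=0, ERR=33
(0,1): OLD=823/16 → NEW=0, ERR=823/16
(0,2): OLD=14209/256 → NEW=0, ERR=14209/256
(0,3): OLD=234631/4096 → NEW=0, ERR=234631/4096
(1,0): OLD=27125/256 → NEW=0, ERR=27125/256
(1,1): OLD=333619/2048 → NEW=255, ERR=-188621/2048
(1,2): OLD=4915631/65536 → NEW=0, ERR=4915631/65536
(1,3): OLD=154334969/1048576 → NEW=255, ERR=-113051911/1048576
(2,0): OLD=5270497/32768 → NEW=255, ERR=-3085343/32768
(2,1): OLD=91971643/1048576 → NEW=0, ERR=91971643/1048576
(2,2): OLD=379252327/2097152 → NEW=255, ERR=-155521433/2097152
(2,3): OLD=2870632555/33554432 → NEW=0, ERR=2870632555/33554432
(3,0): OLD=3053817169/16777216 → NEW=255, ERR=-1224372911/16777216
(3,1): OLD=45819824975/268435456 → NEW=255, ERR=-22631216305/268435456
(3,2): OLD=693481149873/4294967296 → NEW=255, ERR=-401735510607/4294967296
(3,3): OLD=12519163190103/68719476736 → NEW=255, ERR=-5004303377577/68719476736
Output grid:
  Row 0: ....  (4 black, running=4)
  Row 1: .#.#  (2 black, running=6)
  Row 2: #.#.  (2 black, running=8)
  Row 3: ####  (0 black, running=8)

Answer: 8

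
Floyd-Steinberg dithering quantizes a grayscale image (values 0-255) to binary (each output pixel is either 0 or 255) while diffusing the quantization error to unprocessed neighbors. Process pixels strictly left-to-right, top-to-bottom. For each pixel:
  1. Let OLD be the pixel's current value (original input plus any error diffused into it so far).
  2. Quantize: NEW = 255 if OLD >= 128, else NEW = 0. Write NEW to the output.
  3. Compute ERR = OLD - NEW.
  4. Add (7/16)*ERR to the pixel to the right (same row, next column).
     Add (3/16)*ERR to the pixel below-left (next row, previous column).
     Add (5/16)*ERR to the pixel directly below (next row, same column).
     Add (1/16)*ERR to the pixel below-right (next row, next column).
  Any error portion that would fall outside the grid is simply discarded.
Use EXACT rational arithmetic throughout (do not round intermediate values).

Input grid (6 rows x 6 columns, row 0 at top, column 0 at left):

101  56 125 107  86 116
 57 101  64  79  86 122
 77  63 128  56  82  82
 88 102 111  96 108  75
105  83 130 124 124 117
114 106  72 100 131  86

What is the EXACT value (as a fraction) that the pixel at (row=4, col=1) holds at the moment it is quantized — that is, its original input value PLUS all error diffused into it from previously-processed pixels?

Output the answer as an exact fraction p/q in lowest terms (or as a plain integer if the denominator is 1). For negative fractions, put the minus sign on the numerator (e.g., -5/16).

(0,0): OLD=101 → NEW=0, ERR=101
(0,1): OLD=1603/16 → NEW=0, ERR=1603/16
(0,2): OLD=43221/256 → NEW=255, ERR=-22059/256
(0,3): OLD=283859/4096 → NEW=0, ERR=283859/4096
(0,4): OLD=7623109/65536 → NEW=0, ERR=7623109/65536
(0,5): OLD=174996579/1048576 → NEW=255, ERR=-92390301/1048576
(1,0): OLD=27481/256 → NEW=0, ERR=27481/256
(1,1): OLD=346991/2048 → NEW=255, ERR=-175249/2048
(1,2): OLD=1238043/65536 → NEW=0, ERR=1238043/65536
(1,3): OLD=32858687/262144 → NEW=0, ERR=32858687/262144
(1,4): OLD=2768229533/16777216 → NEW=255, ERR=-1509960547/16777216
(1,5): OLD=16739693627/268435456 → NEW=0, ERR=16739693627/268435456
(2,0): OLD=3096629/32768 → NEW=0, ERR=3096629/32768
(2,1): OLD=92122519/1048576 → NEW=0, ERR=92122519/1048576
(2,2): OLD=3195961477/16777216 → NEW=255, ERR=-1082228603/16777216
(2,3): OLD=6879311261/134217728 → NEW=0, ERR=6879311261/134217728
(2,4): OLD=411567208535/4294967296 → NEW=0, ERR=411567208535/4294967296
(2,5): OLD=9468593142225/68719476736 → NEW=255, ERR=-8054873425455/68719476736
(3,0): OLD=2248223205/16777216 → NEW=255, ERR=-2029966875/16777216
(3,1): OLD=9439619073/134217728 → NEW=0, ERR=9439619073/134217728
(3,2): OLD=146794245267/1073741824 → NEW=255, ERR=-127009919853/1073741824
(3,3): OLD=5099132915769/68719476736 → NEW=0, ERR=5099132915769/68719476736
(3,4): OLD=83362074991129/549755813888 → NEW=255, ERR=-56825657550311/549755813888
(3,5): OLD=-7586960512297/8796093022208 → NEW=0, ERR=-7586960512297/8796093022208
(4,0): OLD=172605965259/2147483648 → NEW=0, ERR=172605965259/2147483648
(4,1): OLD=3793374288079/34359738368 → NEW=0, ERR=3793374288079/34359738368
Target (4,1): original=83, with diffused error = 3793374288079/34359738368

Answer: 3793374288079/34359738368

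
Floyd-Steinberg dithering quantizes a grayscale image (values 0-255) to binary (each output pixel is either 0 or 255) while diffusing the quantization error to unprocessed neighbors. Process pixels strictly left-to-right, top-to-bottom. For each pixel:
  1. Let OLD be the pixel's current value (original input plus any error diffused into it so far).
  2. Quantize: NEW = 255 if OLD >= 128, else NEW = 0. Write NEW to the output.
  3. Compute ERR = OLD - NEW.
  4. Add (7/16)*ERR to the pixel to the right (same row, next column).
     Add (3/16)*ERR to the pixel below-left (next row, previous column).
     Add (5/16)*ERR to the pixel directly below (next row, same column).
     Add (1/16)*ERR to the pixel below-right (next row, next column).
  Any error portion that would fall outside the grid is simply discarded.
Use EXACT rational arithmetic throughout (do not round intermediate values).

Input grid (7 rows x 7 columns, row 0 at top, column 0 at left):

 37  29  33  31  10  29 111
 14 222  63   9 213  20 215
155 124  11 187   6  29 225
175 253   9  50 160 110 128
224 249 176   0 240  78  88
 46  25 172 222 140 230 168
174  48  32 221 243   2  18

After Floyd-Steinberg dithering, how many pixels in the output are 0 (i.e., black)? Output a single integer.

Answer: 27

Derivation:
(0,0): OLD=37 → NEW=0, ERR=37
(0,1): OLD=723/16 → NEW=0, ERR=723/16
(0,2): OLD=13509/256 → NEW=0, ERR=13509/256
(0,3): OLD=221539/4096 → NEW=0, ERR=221539/4096
(0,4): OLD=2206133/65536 → NEW=0, ERR=2206133/65536
(0,5): OLD=45851635/1048576 → NEW=0, ERR=45851635/1048576
(0,6): OLD=2183232421/16777216 → NEW=255, ERR=-2094957659/16777216
(1,0): OLD=8713/256 → NEW=0, ERR=8713/256
(1,1): OLD=539071/2048 → NEW=255, ERR=16831/2048
(1,2): OLD=6294827/65536 → NEW=0, ERR=6294827/65536
(1,3): OLD=20325199/262144 → NEW=0, ERR=20325199/262144
(1,4): OLD=4513412109/16777216 → NEW=255, ERR=235222029/16777216
(1,5): OLD=2481645597/134217728 → NEW=0, ERR=2481645597/134217728
(1,6): OLD=401151206419/2147483648 → NEW=255, ERR=-146457123821/2147483648
(2,0): OLD=5478053/32768 → NEW=255, ERR=-2877787/32768
(2,1): OLD=113542375/1048576 → NEW=0, ERR=113542375/1048576
(2,2): OLD=1735452021/16777216 → NEW=0, ERR=1735452021/16777216
(2,3): OLD=35583399949/134217728 → NEW=255, ERR=1357879309/134217728
(2,4): OLD=24825188445/1073741824 → NEW=0, ERR=24825188445/1073741824
(2,5): OLD=1133253746911/34359738368 → NEW=0, ERR=1133253746911/34359738368
(2,6): OLD=120546565720329/549755813888 → NEW=255, ERR=-19641166821111/549755813888
(3,0): OLD=2816194005/16777216 → NEW=255, ERR=-1461996075/16777216
(3,1): OLD=35248258481/134217728 → NEW=255, ERR=1022737841/134217728
(3,2): OLD=57255830243/1073741824 → NEW=0, ERR=57255830243/1073741824
(3,3): OLD=374910984485/4294967296 → NEW=0, ERR=374910984485/4294967296
(3,4): OLD=116675353848277/549755813888 → NEW=255, ERR=-23512378693163/549755813888
(3,5): OLD=423715438682063/4398046511104 → NEW=0, ERR=423715438682063/4398046511104
(3,6): OLD=11332617132275601/70368744177664 → NEW=255, ERR=-6611412633028719/70368744177664
(4,0): OLD=425624707675/2147483648 → NEW=255, ERR=-121983622565/2147483648
(4,1): OLD=7939908006815/34359738368 → NEW=255, ERR=-821825277025/34359738368
(4,2): OLD=109424863658929/549755813888 → NEW=255, ERR=-30762868882511/549755813888
(4,3): OLD=-8309601551125/4398046511104 → NEW=0, ERR=-8309601551125/4398046511104
(4,4): OLD=8772445704106897/35184372088832 → NEW=255, ERR=-199569178545263/35184372088832
(4,5): OLD=96079636956845009/1125899906842624 → NEW=0, ERR=96079636956845009/1125899906842624
(4,6): OLD=1837382669192640263/18014398509481984 → NEW=0, ERR=1837382669192640263/18014398509481984
(5,0): OLD=13064601802573/549755813888 → NEW=0, ERR=13064601802573/549755813888
(5,1): OLD=61046050993519/4398046511104 → NEW=0, ERR=61046050993519/4398046511104
(5,2): OLD=5585054580049913/35184372088832 → NEW=255, ERR=-3386960302602247/35184372088832
(5,3): OLD=49183126167577021/281474976710656 → NEW=255, ERR=-22592992893640259/281474976710656
(5,4): OLD=2143592574611755455/18014398509481984 → NEW=0, ERR=2143592574611755455/18014398509481984
(5,5): OLD=47197237040943168079/144115188075855872 → NEW=255, ERR=10447864081599920719/144115188075855872
(5,6): OLD=546310174417281800641/2305843009213693952 → NEW=255, ERR=-41679792932210157119/2305843009213693952
(6,0): OLD=12949883711997013/70368744177664 → NEW=255, ERR=-4994146053307307/70368744177664
(6,1): OLD=5318364449892185/1125899906842624 → NEW=0, ERR=5318364449892185/1125899906842624
(6,2): OLD=-183712470633032981/18014398509481984 → NEW=0, ERR=-183712470633032981/18014398509481984
(6,3): OLD=29939911079017548789/144115188075855872 → NEW=255, ERR=-6809461880325698571/144115188075855872
(6,4): OLD=77271662618046738511/288230376151711744 → NEW=255, ERR=3772916699360243791/288230376151711744
(6,5): OLD=1270239908740679743163/36893488147419103232 → NEW=0, ERR=1270239908740679743163/36893488147419103232
(6,6): OLD=18857273717954227067501/590295810358705651712 → NEW=0, ERR=18857273717954227067501/590295810358705651712
Output grid:
  Row 0: ......#  (6 black, running=6)
  Row 1: .#..#.#  (4 black, running=10)
  Row 2: #..#..#  (4 black, running=14)
  Row 3: ##..#.#  (3 black, running=17)
  Row 4: ###.#..  (3 black, running=20)
  Row 5: ..##.##  (3 black, running=23)
  Row 6: #..##..  (4 black, running=27)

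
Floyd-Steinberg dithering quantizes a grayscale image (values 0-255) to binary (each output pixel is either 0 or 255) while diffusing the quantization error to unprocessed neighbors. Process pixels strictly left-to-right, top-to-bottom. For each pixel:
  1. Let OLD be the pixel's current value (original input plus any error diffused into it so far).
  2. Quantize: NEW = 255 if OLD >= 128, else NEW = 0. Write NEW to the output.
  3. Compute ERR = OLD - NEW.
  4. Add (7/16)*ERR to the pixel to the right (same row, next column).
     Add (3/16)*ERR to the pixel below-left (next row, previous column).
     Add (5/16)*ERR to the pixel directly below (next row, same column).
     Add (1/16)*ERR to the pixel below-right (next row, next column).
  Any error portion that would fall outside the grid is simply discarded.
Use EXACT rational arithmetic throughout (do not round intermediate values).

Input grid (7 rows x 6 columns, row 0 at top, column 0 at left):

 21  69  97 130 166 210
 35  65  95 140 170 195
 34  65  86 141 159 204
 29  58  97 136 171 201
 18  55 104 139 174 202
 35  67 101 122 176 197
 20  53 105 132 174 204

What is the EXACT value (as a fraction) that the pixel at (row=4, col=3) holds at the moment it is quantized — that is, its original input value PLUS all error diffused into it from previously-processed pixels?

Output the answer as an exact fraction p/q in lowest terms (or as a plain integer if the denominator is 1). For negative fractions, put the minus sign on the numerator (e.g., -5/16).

Answer: 1656939641547889/17592186044416

Derivation:
(0,0): OLD=21 → NEW=0, ERR=21
(0,1): OLD=1251/16 → NEW=0, ERR=1251/16
(0,2): OLD=33589/256 → NEW=255, ERR=-31691/256
(0,3): OLD=310643/4096 → NEW=0, ERR=310643/4096
(0,4): OLD=13053477/65536 → NEW=255, ERR=-3658203/65536
(0,5): OLD=194593539/1048576 → NEW=255, ERR=-72793341/1048576
(1,0): OLD=14393/256 → NEW=0, ERR=14393/256
(1,1): OLD=188687/2048 → NEW=0, ERR=188687/2048
(1,2): OLD=7584443/65536 → NEW=0, ERR=7584443/65536
(1,3): OLD=51413919/262144 → NEW=255, ERR=-15432801/262144
(1,4): OLD=1988496637/16777216 → NEW=0, ERR=1988496637/16777216
(1,5): OLD=59504423131/268435456 → NEW=255, ERR=-8946618149/268435456
(2,0): OLD=2255893/32768 → NEW=0, ERR=2255893/32768
(2,1): OLD=156367799/1048576 → NEW=255, ERR=-111019081/1048576
(2,2): OLD=1183876581/16777216 → NEW=0, ERR=1183876581/16777216
(2,3): OLD=24552573181/134217728 → NEW=255, ERR=-9672947459/134217728
(2,4): OLD=663915223927/4294967296 → NEW=255, ERR=-431301436553/4294967296
(2,5): OLD=10792988885425/68719476736 → NEW=255, ERR=-6730477682255/68719476736
(3,0): OLD=514424901/16777216 → NEW=0, ERR=514424901/16777216
(3,1): OLD=7497675617/134217728 → NEW=0, ERR=7497675617/134217728
(3,2): OLD=132457710835/1073741824 → NEW=0, ERR=132457710835/1073741824
(3,3): OLD=10516161241113/68719476736 → NEW=255, ERR=-7007305326567/68719476736
(3,4): OLD=39658626996857/549755813888 → NEW=0, ERR=39658626996857/549755813888
(3,5): OLD=1721199395272823/8796093022208 → NEW=255, ERR=-521804325390217/8796093022208
(4,0): OLD=81724728555/2147483648 → NEW=0, ERR=81724728555/2147483648
(4,1): OLD=3922265411823/34359738368 → NEW=0, ERR=3922265411823/34359738368
(4,2): OLD=194464286457629/1099511627776 → NEW=255, ERR=-85911178625251/1099511627776
(4,3): OLD=1656939641547889/17592186044416 → NEW=0, ERR=1656939641547889/17592186044416
Target (4,3): original=139, with diffused error = 1656939641547889/17592186044416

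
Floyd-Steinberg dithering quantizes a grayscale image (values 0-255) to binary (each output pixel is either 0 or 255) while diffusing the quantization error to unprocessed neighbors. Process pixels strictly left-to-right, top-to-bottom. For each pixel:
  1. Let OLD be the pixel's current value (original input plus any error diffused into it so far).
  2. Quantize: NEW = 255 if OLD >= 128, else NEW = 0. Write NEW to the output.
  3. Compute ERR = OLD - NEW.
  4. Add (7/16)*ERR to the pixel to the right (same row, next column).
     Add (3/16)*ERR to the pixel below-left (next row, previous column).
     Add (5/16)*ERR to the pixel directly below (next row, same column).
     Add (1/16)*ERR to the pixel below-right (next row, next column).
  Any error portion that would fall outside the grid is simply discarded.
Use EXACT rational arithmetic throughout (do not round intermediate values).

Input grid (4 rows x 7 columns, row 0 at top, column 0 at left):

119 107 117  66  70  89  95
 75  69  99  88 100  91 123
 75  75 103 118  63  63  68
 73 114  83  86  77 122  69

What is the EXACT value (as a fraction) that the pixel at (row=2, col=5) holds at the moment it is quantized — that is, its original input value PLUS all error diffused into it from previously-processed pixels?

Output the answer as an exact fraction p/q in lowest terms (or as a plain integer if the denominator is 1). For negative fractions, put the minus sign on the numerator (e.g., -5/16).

(0,0): OLD=119 → NEW=0, ERR=119
(0,1): OLD=2545/16 → NEW=255, ERR=-1535/16
(0,2): OLD=19207/256 → NEW=0, ERR=19207/256
(0,3): OLD=404785/4096 → NEW=0, ERR=404785/4096
(0,4): OLD=7421015/65536 → NEW=0, ERR=7421015/65536
(0,5): OLD=145270369/1048576 → NEW=255, ERR=-122116511/1048576
(0,6): OLD=739019943/16777216 → NEW=0, ERR=739019943/16777216
(1,0): OLD=24115/256 → NEW=0, ERR=24115/256
(1,1): OLD=208357/2048 → NEW=0, ERR=208357/2048
(1,2): OLD=11763017/65536 → NEW=255, ERR=-4948663/65536
(1,3): OLD=29299221/262144 → NEW=0, ERR=29299221/262144
(1,4): OLD=2829056415/16777216 → NEW=255, ERR=-1449133665/16777216
(1,5): OLD=4315604815/134217728 → NEW=0, ERR=4315604815/134217728
(1,6): OLD=308279606721/2147483648 → NEW=255, ERR=-239328723519/2147483648
(2,0): OLD=4047271/32768 → NEW=0, ERR=4047271/32768
(2,1): OLD=159969565/1048576 → NEW=255, ERR=-107417315/1048576
(2,2): OLD=1038508439/16777216 → NEW=0, ERR=1038508439/16777216
(2,3): OLD=21353217439/134217728 → NEW=255, ERR=-12872303201/134217728
(2,4): OLD=7584008207/1073741824 → NEW=0, ERR=7584008207/1073741824
(2,5): OLD=1712612737605/34359738368 → NEW=0, ERR=1712612737605/34359738368
Target (2,5): original=63, with diffused error = 1712612737605/34359738368

Answer: 1712612737605/34359738368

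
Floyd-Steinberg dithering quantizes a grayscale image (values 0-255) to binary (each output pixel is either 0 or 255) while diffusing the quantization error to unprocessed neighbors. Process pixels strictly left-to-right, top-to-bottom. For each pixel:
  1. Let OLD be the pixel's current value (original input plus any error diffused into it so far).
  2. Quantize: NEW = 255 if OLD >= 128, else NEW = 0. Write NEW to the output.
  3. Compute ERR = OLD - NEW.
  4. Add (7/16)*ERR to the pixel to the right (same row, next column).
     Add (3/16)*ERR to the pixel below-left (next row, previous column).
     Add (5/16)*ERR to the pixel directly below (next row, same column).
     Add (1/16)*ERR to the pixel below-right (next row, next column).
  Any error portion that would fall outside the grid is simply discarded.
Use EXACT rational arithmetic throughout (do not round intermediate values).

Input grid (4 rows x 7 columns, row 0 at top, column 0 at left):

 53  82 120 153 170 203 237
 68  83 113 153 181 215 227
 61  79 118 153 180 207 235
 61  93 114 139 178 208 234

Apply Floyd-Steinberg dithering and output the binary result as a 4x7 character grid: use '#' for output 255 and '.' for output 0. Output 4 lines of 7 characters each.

Answer: ..#.###
.#.####
..#.#.#
.#.####

Derivation:
(0,0): OLD=53 → NEW=0, ERR=53
(0,1): OLD=1683/16 → NEW=0, ERR=1683/16
(0,2): OLD=42501/256 → NEW=255, ERR=-22779/256
(0,3): OLD=467235/4096 → NEW=0, ERR=467235/4096
(0,4): OLD=14411765/65536 → NEW=255, ERR=-2299915/65536
(0,5): OLD=196761523/1048576 → NEW=255, ERR=-70625357/1048576
(0,6): OLD=3481822693/16777216 → NEW=255, ERR=-796367387/16777216
(1,0): OLD=26697/256 → NEW=0, ERR=26697/256
(1,1): OLD=303359/2048 → NEW=255, ERR=-218881/2048
(1,2): OLD=4351467/65536 → NEW=0, ERR=4351467/65536
(1,3): OLD=53885007/262144 → NEW=255, ERR=-12961713/262144
(1,4): OLD=2397491021/16777216 → NEW=255, ERR=-1880699059/16777216
(1,5): OLD=17960410333/134217728 → NEW=255, ERR=-16265110307/134217728
(1,6): OLD=332728274771/2147483648 → NEW=255, ERR=-214880055469/2147483648
(2,0): OLD=2410085/32768 → NEW=0, ERR=2410085/32768
(2,1): OLD=101446567/1048576 → NEW=0, ERR=101446567/1048576
(2,2): OLD=2770347189/16777216 → NEW=255, ERR=-1507842891/16777216
(2,3): OLD=10919927373/134217728 → NEW=0, ERR=10919927373/134217728
(2,4): OLD=166163428957/1073741824 → NEW=255, ERR=-107640736163/1073741824
(2,5): OLD=3418917065375/34359738368 → NEW=0, ERR=3418917065375/34359738368
(2,6): OLD=131770763045193/549755813888 → NEW=255, ERR=-8416969496247/549755813888
(3,0): OLD=1713363477/16777216 → NEW=0, ERR=1713363477/16777216
(3,1): OLD=20892100977/134217728 → NEW=255, ERR=-13333419663/134217728
(3,2): OLD=68455212643/1073741824 → NEW=0, ERR=68455212643/1073741824
(3,3): OLD=721140311621/4294967296 → NEW=255, ERR=-374076348859/4294967296
(3,4): OLD=72737994153493/549755813888 → NEW=255, ERR=-67449738387947/549755813888
(3,5): OLD=775294789864719/4398046511104 → NEW=255, ERR=-346207070466801/4398046511104
(3,6): OLD=14143779248823889/70368744177664 → NEW=255, ERR=-3800250516480431/70368744177664
Row 0: ..#.###
Row 1: .#.####
Row 2: ..#.#.#
Row 3: .#.####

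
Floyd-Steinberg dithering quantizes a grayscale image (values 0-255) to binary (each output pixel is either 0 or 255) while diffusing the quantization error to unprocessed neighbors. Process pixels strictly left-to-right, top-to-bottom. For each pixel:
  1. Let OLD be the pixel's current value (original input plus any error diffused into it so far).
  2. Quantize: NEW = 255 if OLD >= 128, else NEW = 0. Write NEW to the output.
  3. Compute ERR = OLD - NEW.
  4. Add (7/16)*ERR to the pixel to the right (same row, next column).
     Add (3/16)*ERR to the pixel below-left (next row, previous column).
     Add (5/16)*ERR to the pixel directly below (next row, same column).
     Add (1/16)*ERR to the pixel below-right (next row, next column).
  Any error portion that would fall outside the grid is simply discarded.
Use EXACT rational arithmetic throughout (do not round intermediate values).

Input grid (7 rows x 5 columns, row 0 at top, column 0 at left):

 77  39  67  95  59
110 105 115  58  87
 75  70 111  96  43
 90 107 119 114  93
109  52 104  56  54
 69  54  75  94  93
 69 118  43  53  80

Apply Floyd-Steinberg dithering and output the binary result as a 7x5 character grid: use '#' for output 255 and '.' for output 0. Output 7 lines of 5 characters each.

(0,0): OLD=77 → NEW=0, ERR=77
(0,1): OLD=1163/16 → NEW=0, ERR=1163/16
(0,2): OLD=25293/256 → NEW=0, ERR=25293/256
(0,3): OLD=566171/4096 → NEW=255, ERR=-478309/4096
(0,4): OLD=518461/65536 → NEW=0, ERR=518461/65536
(1,0): OLD=37809/256 → NEW=255, ERR=-27471/256
(1,1): OLD=213207/2048 → NEW=0, ERR=213207/2048
(1,2): OLD=11407779/65536 → NEW=255, ERR=-5303901/65536
(1,3): OLD=-1636057/262144 → NEW=0, ERR=-1636057/262144
(1,4): OLD=333209493/4194304 → NEW=0, ERR=333209493/4194304
(2,0): OLD=1998381/32768 → NEW=0, ERR=1998381/32768
(2,1): OLD=112546495/1048576 → NEW=0, ERR=112546495/1048576
(2,2): OLD=2315313661/16777216 → NEW=255, ERR=-1962876419/16777216
(2,3): OLD=14146845863/268435456 → NEW=0, ERR=14146845863/268435456
(2,4): OLD=388663230161/4294967296 → NEW=0, ERR=388663230161/4294967296
(3,0): OLD=2167329885/16777216 → NEW=255, ERR=-2110860195/16777216
(3,1): OLD=9042416921/134217728 → NEW=0, ERR=9042416921/134217728
(3,2): OLD=551917271907/4294967296 → NEW=255, ERR=-543299388573/4294967296
(3,3): OLD=728270703019/8589934592 → NEW=0, ERR=728270703019/8589934592
(3,4): OLD=22219048963255/137438953472 → NEW=255, ERR=-12827884172105/137438953472
(4,0): OLD=176768560595/2147483648 → NEW=0, ERR=176768560595/2147483648
(4,1): OLD=5324680970323/68719476736 → NEW=0, ERR=5324680970323/68719476736
(4,2): OLD=130266239331133/1099511627776 → NEW=0, ERR=130266239331133/1099511627776
(4,3): OLD=1916165480132179/17592186044416 → NEW=0, ERR=1916165480132179/17592186044416
(4,4): OLD=21894459632936389/281474976710656 → NEW=0, ERR=21894459632936389/281474976710656
(5,0): OLD=120123314922713/1099511627776 → NEW=0, ERR=120123314922713/1099511627776
(5,1): OLD=1349059974750667/8796093022208 → NEW=255, ERR=-893943745912373/8796093022208
(5,2): OLD=26128324725815843/281474976710656 → NEW=0, ERR=26128324725815843/281474976710656
(5,3): OLD=214640353157922765/1125899906842624 → NEW=255, ERR=-72464123086946355/1125899906842624
(5,4): OLD=1728613983160387263/18014398509481984 → NEW=0, ERR=1728613983160387263/18014398509481984
(6,0): OLD=11833988055689033/140737488355328 → NEW=0, ERR=11833988055689033/140737488355328
(6,1): OLD=663206132261047367/4503599627370496 → NEW=255, ERR=-485211772718429113/4503599627370496
(6,2): OLD=464991437716673661/72057594037927936 → NEW=0, ERR=464991437716673661/72057594037927936
(6,3): OLD=68603479348090274719/1152921504606846976 → NEW=0, ERR=68603479348090274719/1152921504606846976
(6,4): OLD=2434917093903686908953/18446744073709551616 → NEW=255, ERR=-2269002644892248753127/18446744073709551616
Row 0: ...#.
Row 1: #.#..
Row 2: ..#..
Row 3: #.#.#
Row 4: .....
Row 5: .#.#.
Row 6: .#..#

Answer: ...#.
#.#..
..#..
#.#.#
.....
.#.#.
.#..#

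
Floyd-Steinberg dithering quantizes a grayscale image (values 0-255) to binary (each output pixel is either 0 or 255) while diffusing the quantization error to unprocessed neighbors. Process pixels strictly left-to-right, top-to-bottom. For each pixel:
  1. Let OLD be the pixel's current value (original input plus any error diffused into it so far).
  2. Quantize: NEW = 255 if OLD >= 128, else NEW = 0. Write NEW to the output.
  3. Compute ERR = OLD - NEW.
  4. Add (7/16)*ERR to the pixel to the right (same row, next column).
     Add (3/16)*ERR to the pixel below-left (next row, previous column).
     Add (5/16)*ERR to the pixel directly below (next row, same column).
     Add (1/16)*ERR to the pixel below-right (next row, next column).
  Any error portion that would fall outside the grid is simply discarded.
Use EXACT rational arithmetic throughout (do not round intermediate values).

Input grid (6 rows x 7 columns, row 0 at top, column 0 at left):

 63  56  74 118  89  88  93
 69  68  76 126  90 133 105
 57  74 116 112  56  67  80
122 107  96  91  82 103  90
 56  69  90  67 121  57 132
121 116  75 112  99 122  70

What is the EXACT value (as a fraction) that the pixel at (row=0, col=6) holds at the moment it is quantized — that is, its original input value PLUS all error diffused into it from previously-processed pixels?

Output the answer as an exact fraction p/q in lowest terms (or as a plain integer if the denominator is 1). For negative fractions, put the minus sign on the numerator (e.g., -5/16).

Answer: 2367486767/16777216

Derivation:
(0,0): OLD=63 → NEW=0, ERR=63
(0,1): OLD=1337/16 → NEW=0, ERR=1337/16
(0,2): OLD=28303/256 → NEW=0, ERR=28303/256
(0,3): OLD=681449/4096 → NEW=255, ERR=-363031/4096
(0,4): OLD=3291487/65536 → NEW=0, ERR=3291487/65536
(0,5): OLD=115315097/1048576 → NEW=0, ERR=115315097/1048576
(0,6): OLD=2367486767/16777216 → NEW=255, ERR=-1910703313/16777216
Target (0,6): original=93, with diffused error = 2367486767/16777216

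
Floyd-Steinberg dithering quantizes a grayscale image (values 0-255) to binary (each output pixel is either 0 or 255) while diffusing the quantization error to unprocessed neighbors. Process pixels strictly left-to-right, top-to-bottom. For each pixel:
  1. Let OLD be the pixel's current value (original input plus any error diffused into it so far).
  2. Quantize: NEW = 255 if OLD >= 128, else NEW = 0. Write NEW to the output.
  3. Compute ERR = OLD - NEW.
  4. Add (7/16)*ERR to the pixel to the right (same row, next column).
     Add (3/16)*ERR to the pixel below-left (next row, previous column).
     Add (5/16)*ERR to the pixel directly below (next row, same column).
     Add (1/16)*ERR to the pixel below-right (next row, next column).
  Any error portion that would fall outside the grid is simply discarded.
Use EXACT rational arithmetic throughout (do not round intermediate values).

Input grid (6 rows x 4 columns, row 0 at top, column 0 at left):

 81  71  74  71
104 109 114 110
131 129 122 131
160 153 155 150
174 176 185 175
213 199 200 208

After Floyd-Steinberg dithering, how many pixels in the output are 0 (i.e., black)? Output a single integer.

Answer: 10

Derivation:
(0,0): OLD=81 → NEW=0, ERR=81
(0,1): OLD=1703/16 → NEW=0, ERR=1703/16
(0,2): OLD=30865/256 → NEW=0, ERR=30865/256
(0,3): OLD=506871/4096 → NEW=0, ERR=506871/4096
(1,0): OLD=38213/256 → NEW=255, ERR=-27067/256
(1,1): OLD=253283/2048 → NEW=0, ERR=253283/2048
(1,2): OLD=15442847/65536 → NEW=255, ERR=-1268833/65536
(1,3): OLD=154912649/1048576 → NEW=255, ERR=-112474231/1048576
(2,0): OLD=3969777/32768 → NEW=0, ERR=3969777/32768
(2,1): OLD=220632811/1048576 → NEW=255, ERR=-46754069/1048576
(2,2): OLD=176286679/2097152 → NEW=0, ERR=176286679/2097152
(2,3): OLD=4464292379/33554432 → NEW=255, ERR=-4092087781/33554432
(3,0): OLD=3179256673/16777216 → NEW=255, ERR=-1098933407/16777216
(3,1): OLD=35901171519/268435456 → NEW=255, ERR=-32549869761/268435456
(3,2): OLD=440515168705/4294967296 → NEW=0, ERR=440515168705/4294967296
(3,3): OLD=11133626630087/68719476736 → NEW=255, ERR=-6389839937593/68719476736
(4,0): OLD=561760027661/4294967296 → NEW=255, ERR=-533456632819/4294967296
(4,1): OLD=3398330224423/34359738368 → NEW=0, ERR=3398330224423/34359738368
(4,2): OLD=258725201305287/1099511627776 → NEW=255, ERR=-21650263777593/1099511627776
(4,3): OLD=2528665399510689/17592186044416 → NEW=255, ERR=-1957342041815391/17592186044416
(5,0): OLD=105954713718653/549755813888 → NEW=255, ERR=-34233018822787/549755813888
(5,1): OLD=3363799905893003/17592186044416 → NEW=255, ERR=-1122207535433077/17592186044416
(5,2): OLD=1330482513792207/8796093022208 → NEW=255, ERR=-912521206870833/8796093022208
(5,3): OLD=35638383830106343/281474976710656 → NEW=0, ERR=35638383830106343/281474976710656
Output grid:
  Row 0: ....  (4 black, running=4)
  Row 1: #.##  (1 black, running=5)
  Row 2: .#.#  (2 black, running=7)
  Row 3: ##.#  (1 black, running=8)
  Row 4: #.##  (1 black, running=9)
  Row 5: ###.  (1 black, running=10)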